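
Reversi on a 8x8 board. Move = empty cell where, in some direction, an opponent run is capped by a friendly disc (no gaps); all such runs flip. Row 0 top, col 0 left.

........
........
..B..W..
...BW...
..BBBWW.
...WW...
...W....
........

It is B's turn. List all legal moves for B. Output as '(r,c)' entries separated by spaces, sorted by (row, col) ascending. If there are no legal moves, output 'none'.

(1,4): no bracket -> illegal
(1,5): no bracket -> illegal
(1,6): flips 2 -> legal
(2,3): no bracket -> illegal
(2,4): flips 1 -> legal
(2,6): no bracket -> illegal
(3,5): flips 1 -> legal
(3,6): no bracket -> illegal
(3,7): no bracket -> illegal
(4,7): flips 2 -> legal
(5,2): no bracket -> illegal
(5,5): no bracket -> illegal
(5,6): no bracket -> illegal
(5,7): no bracket -> illegal
(6,2): flips 1 -> legal
(6,4): flips 2 -> legal
(6,5): flips 1 -> legal
(7,2): no bracket -> illegal
(7,3): flips 2 -> legal
(7,4): no bracket -> illegal

Answer: (1,6) (2,4) (3,5) (4,7) (6,2) (6,4) (6,5) (7,3)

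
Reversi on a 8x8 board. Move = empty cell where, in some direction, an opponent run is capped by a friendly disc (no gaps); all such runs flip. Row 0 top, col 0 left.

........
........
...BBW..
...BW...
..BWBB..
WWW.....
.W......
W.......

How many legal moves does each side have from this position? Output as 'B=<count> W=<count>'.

Answer: B=5 W=10

Derivation:
-- B to move --
(1,4): no bracket -> illegal
(1,5): no bracket -> illegal
(1,6): no bracket -> illegal
(2,6): flips 1 -> legal
(3,2): no bracket -> illegal
(3,5): flips 1 -> legal
(3,6): no bracket -> illegal
(4,0): no bracket -> illegal
(4,1): no bracket -> illegal
(5,3): flips 1 -> legal
(5,4): no bracket -> illegal
(6,0): flips 1 -> legal
(6,2): flips 1 -> legal
(6,3): no bracket -> illegal
(7,1): no bracket -> illegal
(7,2): no bracket -> illegal
B mobility = 5
-- W to move --
(1,2): flips 1 -> legal
(1,3): flips 2 -> legal
(1,4): flips 1 -> legal
(1,5): flips 3 -> legal
(2,2): flips 2 -> legal
(3,1): no bracket -> illegal
(3,2): flips 2 -> legal
(3,5): no bracket -> illegal
(3,6): no bracket -> illegal
(4,1): flips 1 -> legal
(4,6): flips 2 -> legal
(5,3): no bracket -> illegal
(5,4): flips 1 -> legal
(5,5): no bracket -> illegal
(5,6): flips 1 -> legal
W mobility = 10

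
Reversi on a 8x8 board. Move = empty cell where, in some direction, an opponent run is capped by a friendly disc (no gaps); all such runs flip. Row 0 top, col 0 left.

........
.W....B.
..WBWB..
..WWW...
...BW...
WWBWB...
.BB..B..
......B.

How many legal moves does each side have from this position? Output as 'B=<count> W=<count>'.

-- B to move --
(0,0): no bracket -> illegal
(0,1): no bracket -> illegal
(0,2): no bracket -> illegal
(1,0): no bracket -> illegal
(1,2): no bracket -> illegal
(1,3): no bracket -> illegal
(1,4): flips 3 -> legal
(1,5): no bracket -> illegal
(2,0): no bracket -> illegal
(2,1): flips 2 -> legal
(3,1): no bracket -> illegal
(3,5): flips 2 -> legal
(4,0): flips 1 -> legal
(4,1): flips 2 -> legal
(4,2): no bracket -> illegal
(4,5): flips 2 -> legal
(5,5): no bracket -> illegal
(6,0): no bracket -> illegal
(6,3): flips 1 -> legal
(6,4): no bracket -> illegal
B mobility = 7
-- W to move --
(0,5): no bracket -> illegal
(0,6): no bracket -> illegal
(0,7): flips 2 -> legal
(1,2): flips 1 -> legal
(1,3): flips 1 -> legal
(1,4): flips 1 -> legal
(1,5): no bracket -> illegal
(1,7): no bracket -> illegal
(2,6): flips 1 -> legal
(2,7): no bracket -> illegal
(3,5): no bracket -> illegal
(3,6): no bracket -> illegal
(4,1): no bracket -> illegal
(4,2): flips 1 -> legal
(4,5): no bracket -> illegal
(5,5): flips 1 -> legal
(5,6): no bracket -> illegal
(6,0): no bracket -> illegal
(6,3): no bracket -> illegal
(6,4): flips 1 -> legal
(6,6): no bracket -> illegal
(6,7): no bracket -> illegal
(7,0): flips 3 -> legal
(7,1): flips 2 -> legal
(7,2): flips 1 -> legal
(7,3): flips 1 -> legal
(7,4): no bracket -> illegal
(7,5): no bracket -> illegal
(7,7): no bracket -> illegal
W mobility = 12

Answer: B=7 W=12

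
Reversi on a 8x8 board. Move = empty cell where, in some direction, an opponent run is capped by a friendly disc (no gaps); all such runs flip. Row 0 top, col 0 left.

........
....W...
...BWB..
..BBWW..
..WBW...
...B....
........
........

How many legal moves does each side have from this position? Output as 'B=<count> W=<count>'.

-- B to move --
(0,3): flips 1 -> legal
(0,4): no bracket -> illegal
(0,5): flips 1 -> legal
(1,3): no bracket -> illegal
(1,5): flips 1 -> legal
(2,6): flips 2 -> legal
(3,1): flips 1 -> legal
(3,6): flips 2 -> legal
(4,1): flips 1 -> legal
(4,5): flips 3 -> legal
(4,6): no bracket -> illegal
(5,1): flips 1 -> legal
(5,2): flips 1 -> legal
(5,4): no bracket -> illegal
(5,5): flips 1 -> legal
B mobility = 11
-- W to move --
(1,2): flips 1 -> legal
(1,3): no bracket -> illegal
(1,5): flips 1 -> legal
(1,6): flips 1 -> legal
(2,1): no bracket -> illegal
(2,2): flips 3 -> legal
(2,6): flips 1 -> legal
(3,1): flips 2 -> legal
(3,6): flips 1 -> legal
(4,1): flips 2 -> legal
(5,2): flips 1 -> legal
(5,4): no bracket -> illegal
(6,2): flips 1 -> legal
(6,3): no bracket -> illegal
(6,4): flips 1 -> legal
W mobility = 11

Answer: B=11 W=11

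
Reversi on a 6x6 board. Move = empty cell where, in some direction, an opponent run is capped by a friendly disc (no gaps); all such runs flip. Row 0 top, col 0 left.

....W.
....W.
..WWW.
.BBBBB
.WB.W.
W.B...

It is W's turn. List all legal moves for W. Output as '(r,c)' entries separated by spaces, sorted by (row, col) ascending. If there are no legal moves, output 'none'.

Answer: (2,1) (4,0) (4,3) (4,5) (5,1)

Derivation:
(2,0): no bracket -> illegal
(2,1): flips 1 -> legal
(2,5): no bracket -> illegal
(3,0): no bracket -> illegal
(4,0): flips 1 -> legal
(4,3): flips 2 -> legal
(4,5): flips 1 -> legal
(5,1): flips 2 -> legal
(5,3): no bracket -> illegal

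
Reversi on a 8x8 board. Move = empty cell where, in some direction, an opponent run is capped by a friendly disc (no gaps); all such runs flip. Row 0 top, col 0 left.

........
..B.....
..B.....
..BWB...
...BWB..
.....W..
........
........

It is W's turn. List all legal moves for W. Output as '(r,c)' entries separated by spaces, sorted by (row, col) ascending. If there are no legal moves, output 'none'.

(0,1): no bracket -> illegal
(0,2): no bracket -> illegal
(0,3): no bracket -> illegal
(1,1): flips 1 -> legal
(1,3): no bracket -> illegal
(2,1): no bracket -> illegal
(2,3): no bracket -> illegal
(2,4): flips 1 -> legal
(2,5): no bracket -> illegal
(3,1): flips 1 -> legal
(3,5): flips 2 -> legal
(3,6): no bracket -> illegal
(4,1): no bracket -> illegal
(4,2): flips 1 -> legal
(4,6): flips 1 -> legal
(5,2): no bracket -> illegal
(5,3): flips 1 -> legal
(5,4): no bracket -> illegal
(5,6): no bracket -> illegal

Answer: (1,1) (2,4) (3,1) (3,5) (4,2) (4,6) (5,3)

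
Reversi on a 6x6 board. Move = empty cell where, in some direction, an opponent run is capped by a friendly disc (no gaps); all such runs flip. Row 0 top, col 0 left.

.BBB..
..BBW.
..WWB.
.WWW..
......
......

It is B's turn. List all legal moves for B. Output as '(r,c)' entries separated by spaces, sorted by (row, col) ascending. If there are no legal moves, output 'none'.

Answer: (0,4) (1,5) (2,1) (2,5) (3,4) (4,0) (4,2) (4,3)

Derivation:
(0,4): flips 1 -> legal
(0,5): no bracket -> illegal
(1,1): no bracket -> illegal
(1,5): flips 1 -> legal
(2,0): no bracket -> illegal
(2,1): flips 2 -> legal
(2,5): flips 1 -> legal
(3,0): no bracket -> illegal
(3,4): flips 1 -> legal
(4,0): flips 2 -> legal
(4,1): no bracket -> illegal
(4,2): flips 3 -> legal
(4,3): flips 2 -> legal
(4,4): no bracket -> illegal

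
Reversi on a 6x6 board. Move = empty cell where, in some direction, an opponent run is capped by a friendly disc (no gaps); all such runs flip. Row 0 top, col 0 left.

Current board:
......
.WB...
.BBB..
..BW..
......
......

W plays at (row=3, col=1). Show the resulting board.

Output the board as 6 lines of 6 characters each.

Answer: ......
.WB...
.WBB..
.WWW..
......
......

Derivation:
Place W at (3,1); scan 8 dirs for brackets.
Dir NW: first cell '.' (not opp) -> no flip
Dir N: opp run (2,1) capped by W -> flip
Dir NE: opp run (2,2), next='.' -> no flip
Dir W: first cell '.' (not opp) -> no flip
Dir E: opp run (3,2) capped by W -> flip
Dir SW: first cell '.' (not opp) -> no flip
Dir S: first cell '.' (not opp) -> no flip
Dir SE: first cell '.' (not opp) -> no flip
All flips: (2,1) (3,2)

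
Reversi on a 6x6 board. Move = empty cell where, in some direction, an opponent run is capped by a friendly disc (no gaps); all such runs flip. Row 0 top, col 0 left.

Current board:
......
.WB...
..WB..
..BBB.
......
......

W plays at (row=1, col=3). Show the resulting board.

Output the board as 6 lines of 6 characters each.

Place W at (1,3); scan 8 dirs for brackets.
Dir NW: first cell '.' (not opp) -> no flip
Dir N: first cell '.' (not opp) -> no flip
Dir NE: first cell '.' (not opp) -> no flip
Dir W: opp run (1,2) capped by W -> flip
Dir E: first cell '.' (not opp) -> no flip
Dir SW: first cell 'W' (not opp) -> no flip
Dir S: opp run (2,3) (3,3), next='.' -> no flip
Dir SE: first cell '.' (not opp) -> no flip
All flips: (1,2)

Answer: ......
.WWW..
..WB..
..BBB.
......
......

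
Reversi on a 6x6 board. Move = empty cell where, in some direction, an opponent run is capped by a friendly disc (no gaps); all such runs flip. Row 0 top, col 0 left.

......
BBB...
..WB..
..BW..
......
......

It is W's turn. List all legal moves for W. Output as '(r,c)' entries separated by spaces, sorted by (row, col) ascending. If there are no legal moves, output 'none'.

(0,0): flips 1 -> legal
(0,1): no bracket -> illegal
(0,2): flips 1 -> legal
(0,3): no bracket -> illegal
(1,3): flips 1 -> legal
(1,4): no bracket -> illegal
(2,0): no bracket -> illegal
(2,1): no bracket -> illegal
(2,4): flips 1 -> legal
(3,1): flips 1 -> legal
(3,4): no bracket -> illegal
(4,1): no bracket -> illegal
(4,2): flips 1 -> legal
(4,3): no bracket -> illegal

Answer: (0,0) (0,2) (1,3) (2,4) (3,1) (4,2)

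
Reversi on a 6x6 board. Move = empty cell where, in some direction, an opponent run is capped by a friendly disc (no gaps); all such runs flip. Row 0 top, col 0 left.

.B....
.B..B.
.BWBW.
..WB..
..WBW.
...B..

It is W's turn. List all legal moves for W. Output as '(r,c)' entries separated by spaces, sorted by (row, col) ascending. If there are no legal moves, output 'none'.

(0,0): flips 1 -> legal
(0,2): no bracket -> illegal
(0,3): no bracket -> illegal
(0,4): flips 1 -> legal
(0,5): flips 2 -> legal
(1,0): flips 1 -> legal
(1,2): no bracket -> illegal
(1,3): no bracket -> illegal
(1,5): no bracket -> illegal
(2,0): flips 1 -> legal
(2,5): no bracket -> illegal
(3,0): no bracket -> illegal
(3,1): no bracket -> illegal
(3,4): flips 1 -> legal
(5,2): no bracket -> illegal
(5,4): flips 1 -> legal

Answer: (0,0) (0,4) (0,5) (1,0) (2,0) (3,4) (5,4)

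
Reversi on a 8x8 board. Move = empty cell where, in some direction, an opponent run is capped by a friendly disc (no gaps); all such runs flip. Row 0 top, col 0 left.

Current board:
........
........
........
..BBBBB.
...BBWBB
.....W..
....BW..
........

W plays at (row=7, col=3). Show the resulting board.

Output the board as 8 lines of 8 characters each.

Place W at (7,3); scan 8 dirs for brackets.
Dir NW: first cell '.' (not opp) -> no flip
Dir N: first cell '.' (not opp) -> no flip
Dir NE: opp run (6,4) capped by W -> flip
Dir W: first cell '.' (not opp) -> no flip
Dir E: first cell '.' (not opp) -> no flip
Dir SW: edge -> no flip
Dir S: edge -> no flip
Dir SE: edge -> no flip
All flips: (6,4)

Answer: ........
........
........
..BBBBB.
...BBWBB
.....W..
....WW..
...W....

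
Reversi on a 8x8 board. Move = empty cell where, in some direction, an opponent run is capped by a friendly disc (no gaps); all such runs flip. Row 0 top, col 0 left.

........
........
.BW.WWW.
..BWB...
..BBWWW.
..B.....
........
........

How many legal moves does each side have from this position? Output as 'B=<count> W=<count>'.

-- B to move --
(1,1): no bracket -> illegal
(1,2): flips 1 -> legal
(1,3): no bracket -> illegal
(1,4): flips 1 -> legal
(1,5): flips 2 -> legal
(1,6): flips 1 -> legal
(1,7): no bracket -> illegal
(2,3): flips 2 -> legal
(2,7): no bracket -> illegal
(3,1): no bracket -> illegal
(3,5): no bracket -> illegal
(3,6): no bracket -> illegal
(3,7): no bracket -> illegal
(4,7): flips 3 -> legal
(5,3): no bracket -> illegal
(5,4): flips 1 -> legal
(5,5): no bracket -> illegal
(5,6): flips 1 -> legal
(5,7): no bracket -> illegal
B mobility = 8
-- W to move --
(1,0): no bracket -> illegal
(1,1): no bracket -> illegal
(1,2): no bracket -> illegal
(2,0): flips 1 -> legal
(2,3): flips 1 -> legal
(3,0): no bracket -> illegal
(3,1): flips 1 -> legal
(3,5): flips 1 -> legal
(4,1): flips 2 -> legal
(5,1): flips 1 -> legal
(5,3): flips 1 -> legal
(5,4): no bracket -> illegal
(6,1): flips 3 -> legal
(6,2): flips 3 -> legal
(6,3): no bracket -> illegal
W mobility = 9

Answer: B=8 W=9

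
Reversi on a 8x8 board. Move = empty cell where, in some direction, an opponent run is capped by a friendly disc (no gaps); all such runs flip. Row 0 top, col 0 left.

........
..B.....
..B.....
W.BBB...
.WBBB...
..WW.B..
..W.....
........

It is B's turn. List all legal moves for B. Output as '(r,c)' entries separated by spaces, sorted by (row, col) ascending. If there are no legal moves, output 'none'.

(2,0): no bracket -> illegal
(2,1): no bracket -> illegal
(3,1): no bracket -> illegal
(4,0): flips 1 -> legal
(5,0): flips 1 -> legal
(5,1): no bracket -> illegal
(5,4): no bracket -> illegal
(6,1): flips 1 -> legal
(6,3): flips 1 -> legal
(6,4): flips 1 -> legal
(7,1): flips 2 -> legal
(7,2): flips 2 -> legal
(7,3): no bracket -> illegal

Answer: (4,0) (5,0) (6,1) (6,3) (6,4) (7,1) (7,2)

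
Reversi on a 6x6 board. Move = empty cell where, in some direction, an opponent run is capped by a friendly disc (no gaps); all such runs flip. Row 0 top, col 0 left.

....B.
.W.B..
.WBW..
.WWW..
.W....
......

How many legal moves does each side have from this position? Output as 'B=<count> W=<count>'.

-- B to move --
(0,0): flips 1 -> legal
(0,1): no bracket -> illegal
(0,2): no bracket -> illegal
(1,0): no bracket -> illegal
(1,2): no bracket -> illegal
(1,4): no bracket -> illegal
(2,0): flips 1 -> legal
(2,4): flips 1 -> legal
(3,0): no bracket -> illegal
(3,4): no bracket -> illegal
(4,0): flips 1 -> legal
(4,2): flips 1 -> legal
(4,3): flips 2 -> legal
(4,4): flips 1 -> legal
(5,0): no bracket -> illegal
(5,1): no bracket -> illegal
(5,2): no bracket -> illegal
B mobility = 7
-- W to move --
(0,2): no bracket -> illegal
(0,3): flips 1 -> legal
(0,5): no bracket -> illegal
(1,2): flips 1 -> legal
(1,4): no bracket -> illegal
(1,5): no bracket -> illegal
(2,4): no bracket -> illegal
W mobility = 2

Answer: B=7 W=2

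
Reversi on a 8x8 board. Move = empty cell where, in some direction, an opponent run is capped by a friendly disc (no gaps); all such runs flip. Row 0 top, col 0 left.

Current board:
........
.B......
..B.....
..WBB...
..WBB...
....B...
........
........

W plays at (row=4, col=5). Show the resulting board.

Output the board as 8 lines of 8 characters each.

Place W at (4,5); scan 8 dirs for brackets.
Dir NW: opp run (3,4), next='.' -> no flip
Dir N: first cell '.' (not opp) -> no flip
Dir NE: first cell '.' (not opp) -> no flip
Dir W: opp run (4,4) (4,3) capped by W -> flip
Dir E: first cell '.' (not opp) -> no flip
Dir SW: opp run (5,4), next='.' -> no flip
Dir S: first cell '.' (not opp) -> no flip
Dir SE: first cell '.' (not opp) -> no flip
All flips: (4,3) (4,4)

Answer: ........
.B......
..B.....
..WBB...
..WWWW..
....B...
........
........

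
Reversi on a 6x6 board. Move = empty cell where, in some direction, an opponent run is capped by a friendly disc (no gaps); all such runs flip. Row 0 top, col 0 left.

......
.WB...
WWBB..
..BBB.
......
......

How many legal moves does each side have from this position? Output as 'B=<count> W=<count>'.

-- B to move --
(0,0): flips 1 -> legal
(0,1): no bracket -> illegal
(0,2): no bracket -> illegal
(1,0): flips 2 -> legal
(3,0): flips 1 -> legal
(3,1): no bracket -> illegal
B mobility = 3
-- W to move --
(0,1): no bracket -> illegal
(0,2): no bracket -> illegal
(0,3): flips 1 -> legal
(1,3): flips 1 -> legal
(1,4): no bracket -> illegal
(2,4): flips 2 -> legal
(2,5): no bracket -> illegal
(3,1): no bracket -> illegal
(3,5): no bracket -> illegal
(4,1): no bracket -> illegal
(4,2): no bracket -> illegal
(4,3): flips 1 -> legal
(4,4): flips 2 -> legal
(4,5): no bracket -> illegal
W mobility = 5

Answer: B=3 W=5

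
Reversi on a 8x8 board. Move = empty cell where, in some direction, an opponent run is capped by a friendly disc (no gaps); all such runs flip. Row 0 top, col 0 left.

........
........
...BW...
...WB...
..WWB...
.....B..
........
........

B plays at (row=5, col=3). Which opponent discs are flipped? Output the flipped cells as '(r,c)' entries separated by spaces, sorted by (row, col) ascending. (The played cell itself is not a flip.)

Answer: (3,3) (4,3)

Derivation:
Dir NW: opp run (4,2), next='.' -> no flip
Dir N: opp run (4,3) (3,3) capped by B -> flip
Dir NE: first cell 'B' (not opp) -> no flip
Dir W: first cell '.' (not opp) -> no flip
Dir E: first cell '.' (not opp) -> no flip
Dir SW: first cell '.' (not opp) -> no flip
Dir S: first cell '.' (not opp) -> no flip
Dir SE: first cell '.' (not opp) -> no flip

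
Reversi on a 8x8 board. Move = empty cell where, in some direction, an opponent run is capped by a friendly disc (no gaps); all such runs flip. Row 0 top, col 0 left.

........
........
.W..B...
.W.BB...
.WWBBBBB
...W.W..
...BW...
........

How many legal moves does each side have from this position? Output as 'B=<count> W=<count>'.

Answer: B=6 W=7

Derivation:
-- B to move --
(1,0): no bracket -> illegal
(1,1): no bracket -> illegal
(1,2): no bracket -> illegal
(2,0): no bracket -> illegal
(2,2): no bracket -> illegal
(3,0): no bracket -> illegal
(3,2): no bracket -> illegal
(4,0): flips 2 -> legal
(5,0): no bracket -> illegal
(5,1): flips 1 -> legal
(5,2): no bracket -> illegal
(5,4): no bracket -> illegal
(5,6): no bracket -> illegal
(6,2): flips 1 -> legal
(6,5): flips 2 -> legal
(6,6): flips 1 -> legal
(7,3): flips 2 -> legal
(7,4): no bracket -> illegal
(7,5): no bracket -> illegal
B mobility = 6
-- W to move --
(1,3): no bracket -> illegal
(1,4): no bracket -> illegal
(1,5): flips 2 -> legal
(2,2): flips 2 -> legal
(2,3): flips 2 -> legal
(2,5): no bracket -> illegal
(3,2): no bracket -> illegal
(3,5): flips 2 -> legal
(3,6): no bracket -> illegal
(3,7): flips 1 -> legal
(5,2): no bracket -> illegal
(5,4): no bracket -> illegal
(5,6): no bracket -> illegal
(5,7): no bracket -> illegal
(6,2): flips 1 -> legal
(7,2): no bracket -> illegal
(7,3): flips 1 -> legal
(7,4): no bracket -> illegal
W mobility = 7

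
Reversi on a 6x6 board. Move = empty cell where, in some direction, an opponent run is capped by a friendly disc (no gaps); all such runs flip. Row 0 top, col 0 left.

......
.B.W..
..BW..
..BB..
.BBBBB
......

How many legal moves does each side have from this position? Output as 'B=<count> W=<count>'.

-- B to move --
(0,2): no bracket -> illegal
(0,3): flips 2 -> legal
(0,4): flips 1 -> legal
(1,2): no bracket -> illegal
(1,4): flips 1 -> legal
(2,4): flips 1 -> legal
(3,4): no bracket -> illegal
B mobility = 4
-- W to move --
(0,0): no bracket -> illegal
(0,1): no bracket -> illegal
(0,2): no bracket -> illegal
(1,0): no bracket -> illegal
(1,2): no bracket -> illegal
(2,0): no bracket -> illegal
(2,1): flips 1 -> legal
(2,4): no bracket -> illegal
(3,0): no bracket -> illegal
(3,1): flips 1 -> legal
(3,4): no bracket -> illegal
(3,5): no bracket -> illegal
(4,0): no bracket -> illegal
(5,0): flips 2 -> legal
(5,1): no bracket -> illegal
(5,2): no bracket -> illegal
(5,3): flips 2 -> legal
(5,4): no bracket -> illegal
(5,5): no bracket -> illegal
W mobility = 4

Answer: B=4 W=4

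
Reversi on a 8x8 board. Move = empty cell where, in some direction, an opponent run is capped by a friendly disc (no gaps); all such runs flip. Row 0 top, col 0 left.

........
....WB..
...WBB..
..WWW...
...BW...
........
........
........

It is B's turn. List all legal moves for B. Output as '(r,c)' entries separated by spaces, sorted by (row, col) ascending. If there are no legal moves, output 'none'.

Answer: (0,3) (0,4) (1,3) (2,1) (2,2) (4,2) (4,5) (5,4)

Derivation:
(0,3): flips 1 -> legal
(0,4): flips 1 -> legal
(0,5): no bracket -> illegal
(1,2): no bracket -> illegal
(1,3): flips 3 -> legal
(2,1): flips 1 -> legal
(2,2): flips 1 -> legal
(3,1): no bracket -> illegal
(3,5): no bracket -> illegal
(4,1): no bracket -> illegal
(4,2): flips 1 -> legal
(4,5): flips 1 -> legal
(5,3): no bracket -> illegal
(5,4): flips 2 -> legal
(5,5): no bracket -> illegal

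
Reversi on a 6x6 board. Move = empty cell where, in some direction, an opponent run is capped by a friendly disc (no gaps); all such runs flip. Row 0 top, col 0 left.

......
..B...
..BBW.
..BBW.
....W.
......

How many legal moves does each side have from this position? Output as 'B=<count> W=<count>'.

-- B to move --
(1,3): no bracket -> illegal
(1,4): no bracket -> illegal
(1,5): flips 1 -> legal
(2,5): flips 1 -> legal
(3,5): flips 1 -> legal
(4,3): no bracket -> illegal
(4,5): flips 1 -> legal
(5,3): no bracket -> illegal
(5,4): no bracket -> illegal
(5,5): flips 1 -> legal
B mobility = 5
-- W to move --
(0,1): flips 2 -> legal
(0,2): no bracket -> illegal
(0,3): no bracket -> illegal
(1,1): flips 2 -> legal
(1,3): no bracket -> illegal
(1,4): no bracket -> illegal
(2,1): flips 2 -> legal
(3,1): flips 2 -> legal
(4,1): no bracket -> illegal
(4,2): flips 1 -> legal
(4,3): no bracket -> illegal
W mobility = 5

Answer: B=5 W=5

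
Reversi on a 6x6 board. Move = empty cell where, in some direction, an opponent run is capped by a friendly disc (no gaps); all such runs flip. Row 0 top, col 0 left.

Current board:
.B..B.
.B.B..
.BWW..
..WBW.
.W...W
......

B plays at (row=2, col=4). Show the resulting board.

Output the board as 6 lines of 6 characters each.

Answer: .B..B.
.B.B..
.BBBB.
..WBW.
.W...W
......

Derivation:
Place B at (2,4); scan 8 dirs for brackets.
Dir NW: first cell 'B' (not opp) -> no flip
Dir N: first cell '.' (not opp) -> no flip
Dir NE: first cell '.' (not opp) -> no flip
Dir W: opp run (2,3) (2,2) capped by B -> flip
Dir E: first cell '.' (not opp) -> no flip
Dir SW: first cell 'B' (not opp) -> no flip
Dir S: opp run (3,4), next='.' -> no flip
Dir SE: first cell '.' (not opp) -> no flip
All flips: (2,2) (2,3)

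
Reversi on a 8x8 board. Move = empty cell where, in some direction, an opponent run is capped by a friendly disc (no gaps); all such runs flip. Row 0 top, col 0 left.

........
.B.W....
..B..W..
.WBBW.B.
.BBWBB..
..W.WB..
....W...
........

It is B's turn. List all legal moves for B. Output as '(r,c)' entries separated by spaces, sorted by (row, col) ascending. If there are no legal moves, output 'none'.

(0,2): no bracket -> illegal
(0,3): no bracket -> illegal
(0,4): flips 1 -> legal
(1,2): no bracket -> illegal
(1,4): flips 1 -> legal
(1,5): no bracket -> illegal
(1,6): no bracket -> illegal
(2,0): flips 1 -> legal
(2,1): flips 1 -> legal
(2,3): flips 1 -> legal
(2,4): flips 1 -> legal
(2,6): no bracket -> illegal
(3,0): flips 1 -> legal
(3,5): flips 1 -> legal
(4,0): flips 1 -> legal
(5,1): no bracket -> illegal
(5,3): flips 2 -> legal
(6,1): no bracket -> illegal
(6,2): flips 1 -> legal
(6,3): flips 2 -> legal
(6,5): flips 2 -> legal
(7,3): flips 1 -> legal
(7,4): flips 2 -> legal
(7,5): no bracket -> illegal

Answer: (0,4) (1,4) (2,0) (2,1) (2,3) (2,4) (3,0) (3,5) (4,0) (5,3) (6,2) (6,3) (6,5) (7,3) (7,4)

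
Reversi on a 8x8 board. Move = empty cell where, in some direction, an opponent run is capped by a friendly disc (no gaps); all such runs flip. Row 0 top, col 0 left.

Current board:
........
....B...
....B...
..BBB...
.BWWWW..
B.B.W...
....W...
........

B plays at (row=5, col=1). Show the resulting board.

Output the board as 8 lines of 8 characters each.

Place B at (5,1); scan 8 dirs for brackets.
Dir NW: first cell '.' (not opp) -> no flip
Dir N: first cell 'B' (not opp) -> no flip
Dir NE: opp run (4,2) capped by B -> flip
Dir W: first cell 'B' (not opp) -> no flip
Dir E: first cell 'B' (not opp) -> no flip
Dir SW: first cell '.' (not opp) -> no flip
Dir S: first cell '.' (not opp) -> no flip
Dir SE: first cell '.' (not opp) -> no flip
All flips: (4,2)

Answer: ........
....B...
....B...
..BBB...
.BBWWW..
BBB.W...
....W...
........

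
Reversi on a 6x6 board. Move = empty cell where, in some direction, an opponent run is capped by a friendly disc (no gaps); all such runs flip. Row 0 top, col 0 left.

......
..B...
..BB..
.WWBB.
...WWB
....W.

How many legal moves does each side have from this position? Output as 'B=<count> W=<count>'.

Answer: B=7 W=7

Derivation:
-- B to move --
(2,0): no bracket -> illegal
(2,1): no bracket -> illegal
(3,0): flips 2 -> legal
(3,5): no bracket -> illegal
(4,0): flips 1 -> legal
(4,1): flips 1 -> legal
(4,2): flips 3 -> legal
(5,2): flips 1 -> legal
(5,3): flips 1 -> legal
(5,5): flips 1 -> legal
B mobility = 7
-- W to move --
(0,1): no bracket -> illegal
(0,2): flips 2 -> legal
(0,3): no bracket -> illegal
(1,1): flips 2 -> legal
(1,3): flips 3 -> legal
(1,4): flips 1 -> legal
(2,1): no bracket -> illegal
(2,4): flips 1 -> legal
(2,5): flips 1 -> legal
(3,5): flips 2 -> legal
(4,2): no bracket -> illegal
(5,5): no bracket -> illegal
W mobility = 7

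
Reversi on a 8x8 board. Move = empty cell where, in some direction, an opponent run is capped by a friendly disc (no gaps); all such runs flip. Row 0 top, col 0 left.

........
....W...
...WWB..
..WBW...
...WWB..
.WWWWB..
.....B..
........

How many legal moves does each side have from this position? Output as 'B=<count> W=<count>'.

-- B to move --
(0,3): flips 1 -> legal
(0,4): no bracket -> illegal
(0,5): no bracket -> illegal
(1,2): flips 2 -> legal
(1,3): flips 1 -> legal
(1,5): flips 1 -> legal
(2,1): flips 3 -> legal
(2,2): flips 2 -> legal
(3,1): flips 1 -> legal
(3,5): flips 1 -> legal
(4,0): no bracket -> illegal
(4,1): no bracket -> illegal
(4,2): flips 2 -> legal
(5,0): flips 4 -> legal
(6,0): no bracket -> illegal
(6,1): flips 3 -> legal
(6,2): no bracket -> illegal
(6,3): flips 3 -> legal
(6,4): no bracket -> illegal
B mobility = 12
-- W to move --
(1,5): no bracket -> illegal
(1,6): flips 1 -> legal
(2,2): flips 1 -> legal
(2,6): flips 1 -> legal
(3,5): no bracket -> illegal
(3,6): flips 2 -> legal
(4,2): flips 1 -> legal
(4,6): flips 1 -> legal
(5,6): flips 2 -> legal
(6,4): no bracket -> illegal
(6,6): flips 1 -> legal
(7,4): no bracket -> illegal
(7,5): no bracket -> illegal
(7,6): flips 1 -> legal
W mobility = 9

Answer: B=12 W=9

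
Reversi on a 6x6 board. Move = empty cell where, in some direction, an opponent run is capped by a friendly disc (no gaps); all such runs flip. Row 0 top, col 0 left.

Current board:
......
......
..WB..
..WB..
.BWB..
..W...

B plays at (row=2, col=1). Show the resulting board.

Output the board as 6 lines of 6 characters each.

Place B at (2,1); scan 8 dirs for brackets.
Dir NW: first cell '.' (not opp) -> no flip
Dir N: first cell '.' (not opp) -> no flip
Dir NE: first cell '.' (not opp) -> no flip
Dir W: first cell '.' (not opp) -> no flip
Dir E: opp run (2,2) capped by B -> flip
Dir SW: first cell '.' (not opp) -> no flip
Dir S: first cell '.' (not opp) -> no flip
Dir SE: opp run (3,2) capped by B -> flip
All flips: (2,2) (3,2)

Answer: ......
......
.BBB..
..BB..
.BWB..
..W...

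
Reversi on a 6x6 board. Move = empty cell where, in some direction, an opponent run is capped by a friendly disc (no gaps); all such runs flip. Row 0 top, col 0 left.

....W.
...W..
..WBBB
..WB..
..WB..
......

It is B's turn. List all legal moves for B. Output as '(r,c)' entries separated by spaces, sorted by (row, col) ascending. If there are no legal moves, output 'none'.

Answer: (0,2) (0,3) (1,1) (2,1) (3,1) (4,1) (5,1)

Derivation:
(0,2): flips 1 -> legal
(0,3): flips 1 -> legal
(0,5): no bracket -> illegal
(1,1): flips 1 -> legal
(1,2): no bracket -> illegal
(1,4): no bracket -> illegal
(1,5): no bracket -> illegal
(2,1): flips 2 -> legal
(3,1): flips 1 -> legal
(4,1): flips 2 -> legal
(5,1): flips 1 -> legal
(5,2): no bracket -> illegal
(5,3): no bracket -> illegal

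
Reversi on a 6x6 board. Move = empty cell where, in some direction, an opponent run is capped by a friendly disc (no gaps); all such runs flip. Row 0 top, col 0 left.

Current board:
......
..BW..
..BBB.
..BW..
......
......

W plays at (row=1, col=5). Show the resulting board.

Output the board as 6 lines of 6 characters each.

Place W at (1,5); scan 8 dirs for brackets.
Dir NW: first cell '.' (not opp) -> no flip
Dir N: first cell '.' (not opp) -> no flip
Dir NE: edge -> no flip
Dir W: first cell '.' (not opp) -> no flip
Dir E: edge -> no flip
Dir SW: opp run (2,4) capped by W -> flip
Dir S: first cell '.' (not opp) -> no flip
Dir SE: edge -> no flip
All flips: (2,4)

Answer: ......
..BW.W
..BBW.
..BW..
......
......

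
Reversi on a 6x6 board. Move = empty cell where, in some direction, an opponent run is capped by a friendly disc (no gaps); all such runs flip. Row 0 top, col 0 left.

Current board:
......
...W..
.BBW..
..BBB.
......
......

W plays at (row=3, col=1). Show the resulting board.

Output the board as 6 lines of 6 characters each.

Place W at (3,1); scan 8 dirs for brackets.
Dir NW: first cell '.' (not opp) -> no flip
Dir N: opp run (2,1), next='.' -> no flip
Dir NE: opp run (2,2) capped by W -> flip
Dir W: first cell '.' (not opp) -> no flip
Dir E: opp run (3,2) (3,3) (3,4), next='.' -> no flip
Dir SW: first cell '.' (not opp) -> no flip
Dir S: first cell '.' (not opp) -> no flip
Dir SE: first cell '.' (not opp) -> no flip
All flips: (2,2)

Answer: ......
...W..
.BWW..
.WBBB.
......
......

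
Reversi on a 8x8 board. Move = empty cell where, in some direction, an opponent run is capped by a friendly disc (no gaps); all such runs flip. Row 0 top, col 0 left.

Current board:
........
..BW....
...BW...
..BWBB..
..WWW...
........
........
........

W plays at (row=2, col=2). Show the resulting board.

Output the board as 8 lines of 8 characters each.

Answer: ........
..BW....
..WWW...
..WWBB..
..WWW...
........
........
........

Derivation:
Place W at (2,2); scan 8 dirs for brackets.
Dir NW: first cell '.' (not opp) -> no flip
Dir N: opp run (1,2), next='.' -> no flip
Dir NE: first cell 'W' (not opp) -> no flip
Dir W: first cell '.' (not opp) -> no flip
Dir E: opp run (2,3) capped by W -> flip
Dir SW: first cell '.' (not opp) -> no flip
Dir S: opp run (3,2) capped by W -> flip
Dir SE: first cell 'W' (not opp) -> no flip
All flips: (2,3) (3,2)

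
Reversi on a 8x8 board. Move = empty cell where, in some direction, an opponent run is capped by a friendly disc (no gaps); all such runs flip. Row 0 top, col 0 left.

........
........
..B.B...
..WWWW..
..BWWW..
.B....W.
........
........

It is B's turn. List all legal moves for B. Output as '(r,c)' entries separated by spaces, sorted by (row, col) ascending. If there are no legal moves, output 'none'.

Answer: (4,6) (5,4) (5,5)

Derivation:
(2,1): no bracket -> illegal
(2,3): no bracket -> illegal
(2,5): no bracket -> illegal
(2,6): no bracket -> illegal
(3,1): no bracket -> illegal
(3,6): no bracket -> illegal
(4,1): no bracket -> illegal
(4,6): flips 4 -> legal
(4,7): no bracket -> illegal
(5,2): no bracket -> illegal
(5,3): no bracket -> illegal
(5,4): flips 2 -> legal
(5,5): flips 2 -> legal
(5,7): no bracket -> illegal
(6,5): no bracket -> illegal
(6,6): no bracket -> illegal
(6,7): no bracket -> illegal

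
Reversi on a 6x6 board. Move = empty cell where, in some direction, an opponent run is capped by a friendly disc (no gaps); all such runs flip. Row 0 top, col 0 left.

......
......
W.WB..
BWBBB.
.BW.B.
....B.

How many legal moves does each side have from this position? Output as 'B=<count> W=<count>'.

-- B to move --
(1,0): flips 1 -> legal
(1,1): flips 1 -> legal
(1,2): flips 1 -> legal
(1,3): no bracket -> illegal
(2,1): flips 2 -> legal
(4,0): no bracket -> illegal
(4,3): flips 1 -> legal
(5,1): flips 1 -> legal
(5,2): flips 1 -> legal
(5,3): no bracket -> illegal
B mobility = 7
-- W to move --
(1,2): no bracket -> illegal
(1,3): no bracket -> illegal
(1,4): no bracket -> illegal
(2,1): no bracket -> illegal
(2,4): flips 2 -> legal
(2,5): no bracket -> illegal
(3,5): flips 3 -> legal
(4,0): flips 2 -> legal
(4,3): no bracket -> illegal
(4,5): no bracket -> illegal
(5,0): no bracket -> illegal
(5,1): flips 1 -> legal
(5,2): no bracket -> illegal
(5,3): no bracket -> illegal
(5,5): flips 2 -> legal
W mobility = 5

Answer: B=7 W=5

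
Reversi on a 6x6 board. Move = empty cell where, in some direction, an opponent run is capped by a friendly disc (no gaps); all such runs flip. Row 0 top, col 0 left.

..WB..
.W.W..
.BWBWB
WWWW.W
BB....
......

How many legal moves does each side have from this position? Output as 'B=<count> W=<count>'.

Answer: B=5 W=9

Derivation:
-- B to move --
(0,0): no bracket -> illegal
(0,1): flips 2 -> legal
(0,4): flips 3 -> legal
(1,0): no bracket -> illegal
(1,2): no bracket -> illegal
(1,4): no bracket -> illegal
(1,5): no bracket -> illegal
(2,0): flips 1 -> legal
(3,4): no bracket -> illegal
(4,2): no bracket -> illegal
(4,3): flips 2 -> legal
(4,4): no bracket -> illegal
(4,5): flips 1 -> legal
B mobility = 5
-- W to move --
(0,4): flips 1 -> legal
(1,0): flips 1 -> legal
(1,2): flips 1 -> legal
(1,4): flips 1 -> legal
(1,5): flips 1 -> legal
(2,0): flips 1 -> legal
(3,4): no bracket -> illegal
(4,2): no bracket -> illegal
(5,0): flips 2 -> legal
(5,1): flips 1 -> legal
(5,2): flips 1 -> legal
W mobility = 9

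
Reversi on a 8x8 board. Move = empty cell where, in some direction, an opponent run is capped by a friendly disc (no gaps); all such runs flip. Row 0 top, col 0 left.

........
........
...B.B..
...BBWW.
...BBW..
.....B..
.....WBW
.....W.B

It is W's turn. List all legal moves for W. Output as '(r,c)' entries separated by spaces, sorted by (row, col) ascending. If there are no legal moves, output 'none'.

Answer: (1,2) (1,4) (1,5) (3,2) (4,2) (5,3) (5,7)

Derivation:
(1,2): flips 2 -> legal
(1,3): no bracket -> illegal
(1,4): flips 1 -> legal
(1,5): flips 1 -> legal
(1,6): no bracket -> illegal
(2,2): no bracket -> illegal
(2,4): no bracket -> illegal
(2,6): no bracket -> illegal
(3,2): flips 2 -> legal
(4,2): flips 2 -> legal
(4,6): no bracket -> illegal
(5,2): no bracket -> illegal
(5,3): flips 1 -> legal
(5,4): no bracket -> illegal
(5,6): no bracket -> illegal
(5,7): flips 1 -> legal
(6,4): no bracket -> illegal
(7,6): no bracket -> illegal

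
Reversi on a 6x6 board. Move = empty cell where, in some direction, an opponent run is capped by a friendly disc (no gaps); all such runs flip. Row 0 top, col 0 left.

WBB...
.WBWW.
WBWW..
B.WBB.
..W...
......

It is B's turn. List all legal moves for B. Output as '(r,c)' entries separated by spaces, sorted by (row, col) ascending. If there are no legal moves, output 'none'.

Answer: (0,3) (1,0) (1,5) (2,4) (3,1) (4,3) (5,1) (5,2)

Derivation:
(0,3): flips 2 -> legal
(0,4): no bracket -> illegal
(0,5): no bracket -> illegal
(1,0): flips 2 -> legal
(1,5): flips 2 -> legal
(2,4): flips 3 -> legal
(2,5): no bracket -> illegal
(3,1): flips 1 -> legal
(4,1): no bracket -> illegal
(4,3): flips 1 -> legal
(5,1): flips 1 -> legal
(5,2): flips 3 -> legal
(5,3): no bracket -> illegal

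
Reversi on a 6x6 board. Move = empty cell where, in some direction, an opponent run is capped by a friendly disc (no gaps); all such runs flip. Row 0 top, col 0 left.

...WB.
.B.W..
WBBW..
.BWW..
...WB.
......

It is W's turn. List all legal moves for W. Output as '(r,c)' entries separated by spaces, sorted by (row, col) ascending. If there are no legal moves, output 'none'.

Answer: (0,0) (0,2) (0,5) (1,0) (1,2) (3,0) (4,0) (4,2) (4,5) (5,5)

Derivation:
(0,0): flips 2 -> legal
(0,1): no bracket -> illegal
(0,2): flips 1 -> legal
(0,5): flips 1 -> legal
(1,0): flips 1 -> legal
(1,2): flips 1 -> legal
(1,4): no bracket -> illegal
(1,5): no bracket -> illegal
(3,0): flips 1 -> legal
(3,4): no bracket -> illegal
(3,5): no bracket -> illegal
(4,0): flips 2 -> legal
(4,1): no bracket -> illegal
(4,2): flips 1 -> legal
(4,5): flips 1 -> legal
(5,3): no bracket -> illegal
(5,4): no bracket -> illegal
(5,5): flips 1 -> legal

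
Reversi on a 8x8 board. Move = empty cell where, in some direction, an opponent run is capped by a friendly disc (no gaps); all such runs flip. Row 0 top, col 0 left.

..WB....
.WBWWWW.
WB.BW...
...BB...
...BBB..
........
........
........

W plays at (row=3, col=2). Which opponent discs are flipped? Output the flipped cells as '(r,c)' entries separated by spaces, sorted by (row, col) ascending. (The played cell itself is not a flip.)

Answer: (2,3)

Derivation:
Dir NW: opp run (2,1), next='.' -> no flip
Dir N: first cell '.' (not opp) -> no flip
Dir NE: opp run (2,3) capped by W -> flip
Dir W: first cell '.' (not opp) -> no flip
Dir E: opp run (3,3) (3,4), next='.' -> no flip
Dir SW: first cell '.' (not opp) -> no flip
Dir S: first cell '.' (not opp) -> no flip
Dir SE: opp run (4,3), next='.' -> no flip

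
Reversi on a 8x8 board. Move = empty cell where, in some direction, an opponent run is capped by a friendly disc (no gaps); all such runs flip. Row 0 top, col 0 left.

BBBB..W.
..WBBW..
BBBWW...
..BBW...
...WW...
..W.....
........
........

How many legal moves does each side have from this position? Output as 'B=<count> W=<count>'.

Answer: B=8 W=8

Derivation:
-- B to move --
(0,4): no bracket -> illegal
(0,5): no bracket -> illegal
(0,7): no bracket -> illegal
(1,1): flips 1 -> legal
(1,6): flips 1 -> legal
(1,7): no bracket -> illegal
(2,5): flips 2 -> legal
(2,6): no bracket -> illegal
(3,5): flips 2 -> legal
(4,1): no bracket -> illegal
(4,2): no bracket -> illegal
(4,5): flips 3 -> legal
(5,1): no bracket -> illegal
(5,3): flips 1 -> legal
(5,4): flips 4 -> legal
(5,5): flips 1 -> legal
(6,1): no bracket -> illegal
(6,2): no bracket -> illegal
(6,3): no bracket -> illegal
B mobility = 8
-- W to move --
(0,4): flips 1 -> legal
(0,5): flips 1 -> legal
(1,0): flips 2 -> legal
(1,1): flips 2 -> legal
(2,5): no bracket -> illegal
(3,0): flips 1 -> legal
(3,1): flips 2 -> legal
(4,1): flips 1 -> legal
(4,2): flips 3 -> legal
W mobility = 8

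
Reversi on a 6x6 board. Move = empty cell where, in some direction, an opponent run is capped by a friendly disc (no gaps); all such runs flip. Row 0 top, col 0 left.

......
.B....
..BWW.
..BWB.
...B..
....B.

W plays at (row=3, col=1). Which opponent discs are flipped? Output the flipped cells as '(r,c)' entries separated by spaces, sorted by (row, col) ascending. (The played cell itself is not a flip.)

Dir NW: first cell '.' (not opp) -> no flip
Dir N: first cell '.' (not opp) -> no flip
Dir NE: opp run (2,2), next='.' -> no flip
Dir W: first cell '.' (not opp) -> no flip
Dir E: opp run (3,2) capped by W -> flip
Dir SW: first cell '.' (not opp) -> no flip
Dir S: first cell '.' (not opp) -> no flip
Dir SE: first cell '.' (not opp) -> no flip

Answer: (3,2)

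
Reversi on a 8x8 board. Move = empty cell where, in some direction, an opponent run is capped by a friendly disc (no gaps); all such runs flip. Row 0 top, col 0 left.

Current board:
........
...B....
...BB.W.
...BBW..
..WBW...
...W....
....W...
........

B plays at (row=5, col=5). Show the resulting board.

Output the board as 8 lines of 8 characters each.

Answer: ........
...B....
...BB.W.
...BBW..
..WBB...
...W.B..
....W...
........

Derivation:
Place B at (5,5); scan 8 dirs for brackets.
Dir NW: opp run (4,4) capped by B -> flip
Dir N: first cell '.' (not opp) -> no flip
Dir NE: first cell '.' (not opp) -> no flip
Dir W: first cell '.' (not opp) -> no flip
Dir E: first cell '.' (not opp) -> no flip
Dir SW: opp run (6,4), next='.' -> no flip
Dir S: first cell '.' (not opp) -> no flip
Dir SE: first cell '.' (not opp) -> no flip
All flips: (4,4)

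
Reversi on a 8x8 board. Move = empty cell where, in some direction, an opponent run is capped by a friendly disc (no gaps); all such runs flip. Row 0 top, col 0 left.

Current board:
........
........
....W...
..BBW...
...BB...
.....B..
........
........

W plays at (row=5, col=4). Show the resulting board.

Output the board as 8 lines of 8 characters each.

Place W at (5,4); scan 8 dirs for brackets.
Dir NW: opp run (4,3) (3,2), next='.' -> no flip
Dir N: opp run (4,4) capped by W -> flip
Dir NE: first cell '.' (not opp) -> no flip
Dir W: first cell '.' (not opp) -> no flip
Dir E: opp run (5,5), next='.' -> no flip
Dir SW: first cell '.' (not opp) -> no flip
Dir S: first cell '.' (not opp) -> no flip
Dir SE: first cell '.' (not opp) -> no flip
All flips: (4,4)

Answer: ........
........
....W...
..BBW...
...BW...
....WB..
........
........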